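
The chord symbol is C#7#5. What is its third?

C#7#5 is built on C#; its 3rd is a major 3rd above the root.
A third above C uses the letter E, and the major 3rd above C# is E#.

E#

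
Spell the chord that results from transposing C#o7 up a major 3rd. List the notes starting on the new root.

E#  G#  B  D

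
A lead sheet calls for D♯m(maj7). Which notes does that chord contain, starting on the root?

D#, F#, A#, C##

D♯m(maj7): minor-major seventh on D#.
root → D#
3rd (minor 3rd) → F#
5th (perfect 5th) → A#
7th (major 7th) → C##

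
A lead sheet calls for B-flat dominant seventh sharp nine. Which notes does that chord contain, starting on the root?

Bb D F Ab C#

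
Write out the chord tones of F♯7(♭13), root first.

F# – A# – C# – E – D

Root F#, quality dominant seventh flat thirteen:
F# — root
A# — major 3rd
C# — perfect 5th
E — minor 7th
D — minor 13th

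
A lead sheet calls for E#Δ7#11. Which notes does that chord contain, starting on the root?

E#Δ7#11 is a major seventh sharp eleven built on E#.
- root: E#
- major 3rd: G##
- perfect 5th: B#
- major 7th: D##
- augmented 11th: A##

E# G## B# D## A##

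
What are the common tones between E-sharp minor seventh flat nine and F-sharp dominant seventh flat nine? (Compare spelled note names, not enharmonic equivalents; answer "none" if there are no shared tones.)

E-sharp minor seventh flat nine = E♯, G♯, B♯, D♯, F♯.
F-sharp dominant seventh flat nine = F♯, A♯, C♯, E, G.
Shared: F♯.

F♯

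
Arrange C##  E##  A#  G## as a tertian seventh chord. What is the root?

A#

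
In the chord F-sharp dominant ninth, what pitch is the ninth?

G-sharp

Root of F-sharp dominant ninth = F-sharp. The 9th is a major 9th: F-sharp up a major 9th → G-sharp.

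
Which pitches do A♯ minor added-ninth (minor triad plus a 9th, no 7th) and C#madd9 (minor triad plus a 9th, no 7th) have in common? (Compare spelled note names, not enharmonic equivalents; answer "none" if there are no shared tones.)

C#

A♯ minor added-ninth: A# C# E# B#
C#madd9: C# E G# D#
Common to both → C#.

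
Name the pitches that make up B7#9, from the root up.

B – D# – F# – A – C##

Root B, quality dominant seventh sharp nine:
root → B
3rd (major 3rd) → D#
5th (perfect 5th) → F#
7th (minor 7th) → A
9th (augmented 9th) → C##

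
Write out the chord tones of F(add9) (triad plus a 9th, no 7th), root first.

F, A, C, G

Root F, quality added-ninth:
F — root
A — major 3rd
C — perfect 5th
G — major 9th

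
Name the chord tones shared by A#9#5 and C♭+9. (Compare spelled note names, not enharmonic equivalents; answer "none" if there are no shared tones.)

none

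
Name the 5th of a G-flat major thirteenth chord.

Root of G-flat major thirteenth = G-flat. The 5th is a perfect 5th: G-flat up a perfect 5th → D-flat.

D-flat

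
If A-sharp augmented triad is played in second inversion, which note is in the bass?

E𝄪

A-sharp augmented triad = A♯–C𝄪–E𝄪. Second inversion → fifth in the bass = E𝄪.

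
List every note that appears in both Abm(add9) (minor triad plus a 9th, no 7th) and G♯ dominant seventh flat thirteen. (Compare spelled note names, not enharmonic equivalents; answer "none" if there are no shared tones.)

none

Abm(add9) = Ab, Cb, Eb, Bb.
G♯ dominant seventh flat thirteen = G#, B#, D#, F#, E.
Shared: none.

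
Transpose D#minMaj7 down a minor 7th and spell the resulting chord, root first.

E#, G#, B#, D##

D# down a minor 7th → E#. New chord: E# minor-major seventh.
E# — root
G# — minor 3rd
B# — perfect 5th
D## — major 7th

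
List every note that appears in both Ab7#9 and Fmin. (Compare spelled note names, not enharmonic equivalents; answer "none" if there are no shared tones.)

Ab7#9 = Ab, C, Eb, Gb, B.
Fmin = F, Ab, C.
Shared: Ab, C.

Ab, C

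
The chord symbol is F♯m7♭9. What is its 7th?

E

F♯m7♭9 is built on F#; its 7th is a minor 7th above the root.
A seventh above F uses the letter E, and the minor 7th above F# is E.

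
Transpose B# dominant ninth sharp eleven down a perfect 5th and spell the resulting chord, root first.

Transposed root: B# → E# (perfect 5th down). So we spell E# dominant ninth sharp eleven:
- root: E#
- major 3rd: G##
- perfect 5th: B#
- minor 7th: D#
- major 9th: F##
- augmented 11th: A##

E# – G## – B# – D# – F## – A##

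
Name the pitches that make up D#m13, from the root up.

D#m13 is a minor thirteenth built on D#.
D# — root
F# — minor 3rd
A# — perfect 5th
C# — minor 7th
E# — major 9th
G# — perfect 11th
B# — major 13th

D# F# A# C# E# G# B#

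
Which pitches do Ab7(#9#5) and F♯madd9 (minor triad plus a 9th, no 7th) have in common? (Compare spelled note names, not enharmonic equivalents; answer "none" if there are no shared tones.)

Ab7(#9#5) = A♭, C, E, G♭, B.
F♯madd9 = F♯, A, C♯, G♯.
Shared: none.

none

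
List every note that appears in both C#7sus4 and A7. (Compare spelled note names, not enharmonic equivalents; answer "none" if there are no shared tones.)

C#7sus4 = C#, F#, G#, B.
A7 = A, C#, E, G.
Shared: C#.

C#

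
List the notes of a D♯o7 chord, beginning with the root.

D♯o7 is a diminished seventh built on D#.
root → D#
3rd (minor 3rd) → F#
5th (diminished 5th) → A
7th (diminished 7th) → C

D#  F#  A  C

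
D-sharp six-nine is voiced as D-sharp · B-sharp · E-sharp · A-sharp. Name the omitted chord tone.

F-double-sharp

D-sharp six-nine = D-sharp, F-double-sharp, A-sharp, B-sharp, E-sharp. The voicing lacks the 3rd (major 3rd), F-double-sharp.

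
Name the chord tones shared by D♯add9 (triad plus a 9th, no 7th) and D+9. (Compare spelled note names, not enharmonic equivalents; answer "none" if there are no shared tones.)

D♯add9: D# F## A# E#
D+9: D F# A# C E
Common to both → A#.

A#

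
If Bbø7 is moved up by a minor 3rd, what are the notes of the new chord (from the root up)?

Db, Fb, Abb, Cb

A minor 3rd up from Bb is Db, so the new chord is Db half-diminished seventh.
Db — root
Fb — minor 3rd
Abb — diminished 5th
Cb — minor 7th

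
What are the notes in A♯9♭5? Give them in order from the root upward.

A#  C##  E  G#  B#

Root A#, quality dominant ninth flat five:
root → A#
3rd (major 3rd) → C##
5th (diminished 5th) → E
7th (minor 7th) → G#
9th (major 9th) → B#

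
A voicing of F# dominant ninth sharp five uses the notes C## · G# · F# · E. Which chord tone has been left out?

A#

F# dominant ninth sharp five = F#, A#, C##, E, G#. The voicing lacks the 3rd (major 3rd), A#.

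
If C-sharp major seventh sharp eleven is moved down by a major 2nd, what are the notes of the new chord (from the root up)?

B, D-sharp, F-sharp, A-sharp, E-sharp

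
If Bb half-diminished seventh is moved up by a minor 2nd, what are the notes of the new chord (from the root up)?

C-flat – E-double-flat – G-double-flat – B-double-flat

B-flat up a minor 2nd → C-flat. New chord: C-flat half-diminished seventh.
C-flat — root
E-double-flat — minor 3rd
G-double-flat — diminished 5th
B-double-flat — minor 7th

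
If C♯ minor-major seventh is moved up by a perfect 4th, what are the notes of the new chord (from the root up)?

F-sharp A C-sharp E-sharp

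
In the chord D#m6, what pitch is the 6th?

Root of D#m6 = D#. The 6th is a major 6th: D# up a major 6th → B#.

B#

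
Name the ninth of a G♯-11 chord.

Root of G♯-11 = G#. The 9th is a major 9th: G# up a major 9th → A#.

A#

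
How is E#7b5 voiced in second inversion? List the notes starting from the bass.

B D# E# G##

E#7b5 = E#–G##–B–D#; second inversion → fifth (B) lowest.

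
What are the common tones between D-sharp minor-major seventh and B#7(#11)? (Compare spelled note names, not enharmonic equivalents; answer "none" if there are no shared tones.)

D-sharp minor-major seventh: D# F# A# C##
B#7(#11): B# D## F## A# E##
Common to both → A#.

A#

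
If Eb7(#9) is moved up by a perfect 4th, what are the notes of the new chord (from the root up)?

A perfect 4th up from Eb is Ab, so the new chord is Ab dominant seventh sharp nine.
- root: Ab
- major 3rd: C
- perfect 5th: Eb
- minor 7th: Gb
- augmented 9th: B

Ab  C  Eb  Gb  B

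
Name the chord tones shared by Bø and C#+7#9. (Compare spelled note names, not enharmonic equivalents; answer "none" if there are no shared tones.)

B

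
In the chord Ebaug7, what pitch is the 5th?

B

Ebaug7 is built on Eb; its 5th is an augmented 5th above the root.
A fifth above E uses the letter B, and the augmented 5th above Eb is B.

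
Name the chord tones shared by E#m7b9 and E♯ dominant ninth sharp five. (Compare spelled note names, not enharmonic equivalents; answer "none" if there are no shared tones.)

E#, D#

E#m7b9: E# G# B# D# F#
E♯ dominant ninth sharp five: E# G## B## D# F##
Common to both → E#, D#.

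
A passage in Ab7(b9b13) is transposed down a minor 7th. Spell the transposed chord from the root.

A minor 7th down from A♭ is B♭, so the new chord is B♭ dominant seventh flat nine flat thirteen.
root → B♭
3rd (major 3rd) → D
5th (perfect 5th) → F
7th (minor 7th) → A♭
9th (minor 9th) → C♭
13th (minor 13th) → G♭

B♭, D, F, A♭, C♭, G♭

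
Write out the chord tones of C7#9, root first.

C7#9: dominant seventh sharp nine on C.
root → C
3rd (major 3rd) → E
5th (perfect 5th) → G
7th (minor 7th) → Bb
9th (augmented 9th) → D#

C  E  G  Bb  D#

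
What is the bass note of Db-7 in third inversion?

Db-7 in root position is D♭–F♭–A♭–C♭.
Third inversion places the seventh in the bass, which is C♭.

C♭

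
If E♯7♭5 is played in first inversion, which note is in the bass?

G##

E♯7♭5 in root position is E#–G##–B–D#.
First inversion places the third in the bass, which is G##.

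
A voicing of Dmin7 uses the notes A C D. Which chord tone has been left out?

Dmin7 = D, F, A, C. The voicing lacks the 3rd (minor 3rd), F.

F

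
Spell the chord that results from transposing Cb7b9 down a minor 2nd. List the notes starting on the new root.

C♭ down a minor 2nd → B♭. New chord: B♭ dominant seventh flat nine.
B♭ — root
D — major 3rd
F — perfect 5th
A♭ — minor 7th
C♭ — minor 9th

B♭ – D – F – A♭ – C♭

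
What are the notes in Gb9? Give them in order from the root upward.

Root G♭, quality dominant ninth:
- root: G♭
- major 3rd: B♭
- perfect 5th: D♭
- minor 7th: F♭
- major 9th: A♭

G♭, B♭, D♭, F♭, A♭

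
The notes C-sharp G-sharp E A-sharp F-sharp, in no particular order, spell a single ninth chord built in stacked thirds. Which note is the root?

F-sharp

Stacking in thirds gives F-sharp – A-sharp – C-sharp – E – G-sharp, so F-sharp is the root — F-sharp dominant ninth.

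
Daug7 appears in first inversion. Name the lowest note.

F♯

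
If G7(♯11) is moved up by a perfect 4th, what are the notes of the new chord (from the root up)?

C, E, G, B♭, F♯

A perfect 4th up from G is C, so the new chord is C dominant seventh sharp eleven.
C — root
E — major 3rd
G — perfect 5th
B♭ — minor 7th
F♯ — augmented 11th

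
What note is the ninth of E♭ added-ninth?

Root of E♭ added-ninth = Eb. The 9th is a major 9th: Eb up a major 9th → F.

F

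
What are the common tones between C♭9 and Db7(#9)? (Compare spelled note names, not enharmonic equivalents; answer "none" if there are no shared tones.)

C♭, D♭

C♭9 = C♭, E♭, G♭, B𝄫, D♭.
Db7(#9) = D♭, F, A♭, C♭, E.
Shared: C♭, D♭.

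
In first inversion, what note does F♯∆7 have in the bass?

F♯∆7 = F#–A#–C#–E#. First inversion → third in the bass = A#.

A#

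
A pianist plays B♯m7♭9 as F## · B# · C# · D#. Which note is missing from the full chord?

B♯m7♭9 = B#, D#, F##, A#, C#. The voicing lacks the 7th (minor 7th), A#.

A#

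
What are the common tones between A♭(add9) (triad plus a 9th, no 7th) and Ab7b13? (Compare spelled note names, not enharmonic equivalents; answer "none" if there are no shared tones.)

A♭(add9): Ab C Eb Bb
Ab7b13: Ab C Eb Gb Fb
Common to both → Ab, C, Eb.

Ab C Eb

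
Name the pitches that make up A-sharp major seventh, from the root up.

A-sharp – C-double-sharp – E-sharp – G-double-sharp

A-sharp major seventh is a major seventh built on A-sharp.
A-sharp — root
C-double-sharp — major 3rd
E-sharp — perfect 5th
G-double-sharp — major 7th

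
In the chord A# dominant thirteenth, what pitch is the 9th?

A# dominant thirteenth is built on A#; its 9th is a major 9th above the root.
A second above A uses the letter B, and the major 9th above A# is B#.

B#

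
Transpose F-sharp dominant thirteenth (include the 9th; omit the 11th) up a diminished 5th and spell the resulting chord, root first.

F♯ up a diminished 5th → C. New chord: C dominant thirteenth.
- root: C
- major 3rd: E
- perfect 5th: G
- minor 7th: B♭
- major 9th: D
- major 13th: A

C – E – G – B♭ – D – A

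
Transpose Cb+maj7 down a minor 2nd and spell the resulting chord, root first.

Cb down a minor 2nd → Bb. New chord: Bb augmented major seventh.
- root: Bb
- major 3rd: D
- augmented 5th: F#
- major 7th: A

Bb D F# A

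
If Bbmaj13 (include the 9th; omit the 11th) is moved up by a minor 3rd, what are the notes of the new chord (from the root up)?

Db – F – Ab – C – Eb – Bb

Bb up a minor 3rd → Db. New chord: Db major thirteenth.
- root: Db
- major 3rd: F
- perfect 5th: Ab
- major 7th: C
- major 9th: Eb
- major 13th: Bb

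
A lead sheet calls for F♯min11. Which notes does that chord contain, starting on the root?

F# A C# E G# B

F♯min11: minor eleventh on F#.
root → F#
3rd (minor 3rd) → A
5th (perfect 5th) → C#
7th (minor 7th) → E
9th (major 9th) → G#
11th (perfect 11th) → B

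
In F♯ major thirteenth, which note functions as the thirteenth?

Root of F♯ major thirteenth = F-sharp. The 13th is a major 13th: F-sharp up a major 13th → D-sharp.

D-sharp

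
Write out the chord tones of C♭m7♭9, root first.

Cb, Ebb, Gb, Bbb, Dbb

C♭m7♭9 is a minor seventh flat nine built on Cb.
- root: Cb
- minor 3rd: Ebb
- perfect 5th: Gb
- minor 7th: Bbb
- minor 9th: Dbb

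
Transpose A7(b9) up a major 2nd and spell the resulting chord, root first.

A up a major 2nd → B. New chord: B dominant seventh flat nine.
Root: B
Major 3rd (3rd): D#
Perfect 5th (5th): F#
Minor 7th (7th): A
Minor 9th (9th): C

B D# F# A C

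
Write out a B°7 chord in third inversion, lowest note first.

Ab – B – D – F

In root position, B°7 is B–D–F–Ab.
Third inversion puts the seventh (Ab) in the bass.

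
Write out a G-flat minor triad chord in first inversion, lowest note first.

Bbb, Db, Gb

G-flat minor triad = Gb–Bbb–Db; first inversion → third (Bbb) lowest.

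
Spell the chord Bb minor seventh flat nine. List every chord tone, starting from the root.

B-flat  D-flat  F  A-flat  C-flat

Bb minor seventh flat nine: minor seventh flat nine on B-flat.
Root: B-flat
Minor 3rd (3rd): D-flat
Perfect 5th (5th): F
Minor 7th (7th): A-flat
Minor 9th (9th): C-flat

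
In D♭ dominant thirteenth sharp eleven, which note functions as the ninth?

E♭

D♭ dominant thirteenth sharp eleven is built on D♭; its 9th is a major 9th above the root.
A second above D uses the letter E, and the major 9th above D♭ is E♭.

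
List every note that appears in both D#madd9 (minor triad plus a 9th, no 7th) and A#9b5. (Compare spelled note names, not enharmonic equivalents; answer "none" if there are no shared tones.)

A#

D#madd9 = D#, F#, A#, E#.
A#9b5 = A#, C##, E, G#, B#.
Shared: A#.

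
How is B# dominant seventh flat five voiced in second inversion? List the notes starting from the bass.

F♯, A♯, B♯, D𝄪

In root position, B# dominant seventh flat five is B♯–D𝄪–F♯–A♯.
Second inversion puts the fifth (F♯) in the bass.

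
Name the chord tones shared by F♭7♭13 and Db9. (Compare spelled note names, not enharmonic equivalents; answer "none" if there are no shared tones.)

Ab – Cb

F♭7♭13: Fb Ab Cb Ebb Dbb
Db9: Db F Ab Cb Eb
Common to both → Ab, Cb.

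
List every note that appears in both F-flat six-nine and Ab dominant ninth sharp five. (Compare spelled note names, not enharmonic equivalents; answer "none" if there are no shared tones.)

F-flat six-nine: F-flat A-flat C-flat D-flat G-flat
Ab dominant ninth sharp five: A-flat C E G-flat B-flat
Common to both → A-flat, G-flat.

A-flat G-flat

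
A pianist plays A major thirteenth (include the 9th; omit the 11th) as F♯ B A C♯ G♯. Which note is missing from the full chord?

E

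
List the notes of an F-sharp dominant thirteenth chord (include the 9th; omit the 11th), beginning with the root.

F-sharp  A-sharp  C-sharp  E  G-sharp  D-sharp

Root F-sharp, quality dominant thirteenth:
- root: F-sharp
- major 3rd: A-sharp
- perfect 5th: C-sharp
- minor 7th: E
- major 9th: G-sharp
- major 13th: D-sharp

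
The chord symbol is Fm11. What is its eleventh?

Bb

Fm11 is built on F; its 11th is a perfect 11th above the root.
A fourth above F uses the letter B, and the perfect 11th above F is Bb.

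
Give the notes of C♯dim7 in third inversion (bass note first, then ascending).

C♯dim7 = C#–E–G–Bb; third inversion → seventh (Bb) lowest.

Bb, C#, E, G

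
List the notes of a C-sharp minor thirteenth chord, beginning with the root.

C-sharp – E – G-sharp – B – D-sharp – F-sharp – A-sharp

Root C-sharp, quality minor thirteenth:
root → C-sharp
3rd (minor 3rd) → E
5th (perfect 5th) → G-sharp
7th (minor 7th) → B
9th (major 9th) → D-sharp
11th (perfect 11th) → F-sharp
13th (major 13th) → A-sharp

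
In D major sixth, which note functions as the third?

F-sharp

D major sixth is built on D; its 3rd is a major 3rd above the root.
A third above D uses the letter F, and the major 3rd above D is F-sharp.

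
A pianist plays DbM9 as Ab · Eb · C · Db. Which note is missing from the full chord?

F

DbM9 = Db, F, Ab, C, Eb. The voicing lacks the 3rd (major 3rd), F.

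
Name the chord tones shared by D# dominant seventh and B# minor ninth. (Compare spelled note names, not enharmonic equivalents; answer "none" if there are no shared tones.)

D-sharp  F-double-sharp  A-sharp

D# dominant seventh = D-sharp, F-double-sharp, A-sharp, C-sharp.
B# minor ninth = B-sharp, D-sharp, F-double-sharp, A-sharp, C-double-sharp.
Shared: D-sharp, F-double-sharp, A-sharp.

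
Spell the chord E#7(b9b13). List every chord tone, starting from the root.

E# G## B# D# F# C#

Root E#, quality dominant seventh flat nine flat thirteen:
Root: E#
Major 3rd (3rd): G##
Perfect 5th (5th): B#
Minor 7th (7th): D#
Minor 9th (9th): F#
Minor 13th (13th): C#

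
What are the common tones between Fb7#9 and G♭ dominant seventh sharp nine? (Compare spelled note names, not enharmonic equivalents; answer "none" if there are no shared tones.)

F♭

Fb7#9: F♭ A♭ C♭ E𝄫 G
G♭ dominant seventh sharp nine: G♭ B♭ D♭ F♭ A
Common to both → F♭.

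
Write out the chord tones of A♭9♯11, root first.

A♭  C  E♭  G♭  B♭  D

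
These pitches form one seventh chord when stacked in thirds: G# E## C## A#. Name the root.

Stacking in thirds gives A# – C## – E## – G#, so A# is the root — A# augmented seventh.

A#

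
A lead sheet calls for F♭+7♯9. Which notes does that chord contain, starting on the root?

Fb – Ab – C – Ebb – G

F♭+7♯9: dominant seventh sharp nine sharp five on Fb.
root → Fb
3rd (major 3rd) → Ab
5th (augmented 5th) → C
7th (minor 7th) → Ebb
9th (augmented 9th) → G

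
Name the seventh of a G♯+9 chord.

F#

Root of G♯+9 = G#. The 7th is a minor 7th: G# up a minor 7th → F#.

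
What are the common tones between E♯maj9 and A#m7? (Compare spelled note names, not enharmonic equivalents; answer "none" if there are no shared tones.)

E#

E♯maj9 = E#, G##, B#, D##, F##.
A#m7 = A#, C#, E#, G#.
Shared: E#.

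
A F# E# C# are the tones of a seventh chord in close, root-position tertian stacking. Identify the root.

F#

Arranged so that each adjacent pair is a third by letter name: F# – A – C# – E#.
The bottom of that stack, F#, is the root (this is F# minor-major seventh).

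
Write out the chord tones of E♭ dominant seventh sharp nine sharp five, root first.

E-flat, G, B, D-flat, F-sharp

Root E-flat, quality dominant seventh sharp nine sharp five:
E-flat — root
G — major 3rd
B — augmented 5th
D-flat — minor 7th
F-sharp — augmented 9th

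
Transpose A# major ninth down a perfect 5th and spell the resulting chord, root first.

D#  F##  A#  C##  E#

Transposed root: A# → D# (perfect 5th down). So we spell D# major ninth:
Root: D#
Major 3rd (3rd): F##
Perfect 5th (5th): A#
Major 7th (7th): C##
Major 9th (9th): E#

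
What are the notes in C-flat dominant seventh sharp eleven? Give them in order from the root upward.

C-flat – E-flat – G-flat – B-double-flat – F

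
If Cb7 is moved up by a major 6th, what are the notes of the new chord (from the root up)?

Ab C Eb Gb

Transposed root: Cb → Ab (major 6th up). So we spell Ab dominant seventh:
Root: Ab
Major 3rd (3rd): C
Perfect 5th (5th): Eb
Minor 7th (7th): Gb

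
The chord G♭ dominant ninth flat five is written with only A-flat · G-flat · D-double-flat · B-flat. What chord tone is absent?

F-flat

The full G♭ dominant ninth flat five chord is G-flat, B-flat, D-double-flat, F-flat, A-flat.
Comparing with the voicing, the minor 7th (7th) — F-flat — is absent.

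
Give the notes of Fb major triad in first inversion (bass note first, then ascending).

A-flat, C-flat, F-flat

In root position, Fb major triad is F-flat–A-flat–C-flat.
First inversion puts the third (A-flat) in the bass.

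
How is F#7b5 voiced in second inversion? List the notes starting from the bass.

C, E, F#, A#

F#7b5 = F#–A#–C–E; second inversion → fifth (C) lowest.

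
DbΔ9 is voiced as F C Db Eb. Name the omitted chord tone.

DbΔ9 = Db, F, Ab, C, Eb. The voicing lacks the 5th (perfect 5th), Ab.

Ab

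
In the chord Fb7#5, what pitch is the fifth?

C

Root of Fb7#5 = Fb. The 5th is an augmented 5th: Fb up an augmented 5th → C.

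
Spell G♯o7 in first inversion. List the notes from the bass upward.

B  D  F  G#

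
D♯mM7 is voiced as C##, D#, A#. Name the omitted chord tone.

D♯mM7 = D#, F#, A#, C##. The voicing lacks the 3rd (minor 3rd), F#.

F#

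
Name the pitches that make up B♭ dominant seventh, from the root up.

B♭ dominant seventh: dominant seventh on Bb.
- root: Bb
- major 3rd: D
- perfect 5th: F
- minor 7th: Ab

Bb, D, F, Ab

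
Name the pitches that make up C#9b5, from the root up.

Root C#, quality dominant ninth flat five:
- root: C#
- major 3rd: E#
- diminished 5th: G
- minor 7th: B
- major 9th: D#

C# – E# – G – B – D#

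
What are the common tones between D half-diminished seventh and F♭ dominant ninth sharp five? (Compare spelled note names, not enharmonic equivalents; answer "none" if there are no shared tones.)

A♭ – C

D half-diminished seventh = D, F, A♭, C.
F♭ dominant ninth sharp five = F♭, A♭, C, E𝄫, G♭.
Shared: A♭, C.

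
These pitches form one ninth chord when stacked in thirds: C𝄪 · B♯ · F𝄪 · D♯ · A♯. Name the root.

Arranged so that each adjacent pair is a third by letter name: B♯ – D♯ – F𝄪 – A♯ – C𝄪.
The bottom of that stack, B♯, is the root (this is B♯ minor ninth).

B♯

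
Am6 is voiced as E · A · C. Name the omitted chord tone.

The full Am6 chord is A, C, E, F#.
Comparing with the voicing, the major 6th (6th) — F# — is absent.

F#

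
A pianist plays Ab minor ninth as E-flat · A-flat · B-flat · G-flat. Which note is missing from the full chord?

C-flat

The full Ab minor ninth chord is A-flat, C-flat, E-flat, G-flat, B-flat.
Comparing with the voicing, the minor 3rd (3rd) — C-flat — is absent.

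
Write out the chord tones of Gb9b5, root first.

Gb9b5: dominant ninth flat five on Gb.
root → Gb
3rd (major 3rd) → Bb
5th (diminished 5th) → Dbb
7th (minor 7th) → Fb
9th (major 9th) → Ab

Gb, Bb, Dbb, Fb, Ab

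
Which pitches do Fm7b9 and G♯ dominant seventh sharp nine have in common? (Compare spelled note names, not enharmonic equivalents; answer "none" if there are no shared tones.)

Fm7b9 = F, Ab, C, Eb, Gb.
G♯ dominant seventh sharp nine = G#, B#, D#, F#, A##.
Shared: none.

none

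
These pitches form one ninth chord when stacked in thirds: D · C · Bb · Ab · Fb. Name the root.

Bb

Arranged so that each adjacent pair is a third by letter name: Bb – D – Fb – Ab – C.
The bottom of that stack, Bb, is the root (this is Bb dominant ninth flat five).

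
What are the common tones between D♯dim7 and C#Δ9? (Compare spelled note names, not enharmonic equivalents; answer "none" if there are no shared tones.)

D#

D♯dim7 = D#, F#, A, C.
C#Δ9 = C#, E#, G#, B#, D#.
Shared: D#.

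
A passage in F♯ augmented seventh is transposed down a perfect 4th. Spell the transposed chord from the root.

C-sharp, E-sharp, G-double-sharp, B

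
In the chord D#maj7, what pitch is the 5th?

Root of D#maj7 = D#. The 5th is a perfect 5th: D# up a perfect 5th → A#.

A#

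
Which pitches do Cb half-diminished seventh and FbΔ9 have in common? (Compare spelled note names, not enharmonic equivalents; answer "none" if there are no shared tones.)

Cb half-diminished seventh: Cb Ebb Gbb Bbb
FbΔ9: Fb Ab Cb Eb Gb
Common to both → Cb.

Cb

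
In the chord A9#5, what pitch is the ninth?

B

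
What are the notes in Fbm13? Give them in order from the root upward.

Fbm13 is a minor thirteenth built on Fb.
Fb — root
Abb — minor 3rd
Cb — perfect 5th
Ebb — minor 7th
Gb — major 9th
Bbb — perfect 11th
Db — major 13th

Fb, Abb, Cb, Ebb, Gb, Bbb, Db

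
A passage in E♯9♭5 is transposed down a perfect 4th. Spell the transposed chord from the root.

E# down a perfect 4th → B#. New chord: B# dominant ninth flat five.
B# — root
D## — major 3rd
F# — diminished 5th
A# — minor 7th
C## — major 9th

B#  D##  F#  A#  C##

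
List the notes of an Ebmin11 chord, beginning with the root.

Eb – Gb – Bb – Db – F – Ab

Ebmin11 is a minor eleventh built on Eb.
Root: Eb
Minor 3rd (3rd): Gb
Perfect 5th (5th): Bb
Minor 7th (7th): Db
Major 9th (9th): F
Perfect 11th (11th): Ab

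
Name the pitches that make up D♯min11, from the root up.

D♯  F♯  A♯  C♯  E♯  G♯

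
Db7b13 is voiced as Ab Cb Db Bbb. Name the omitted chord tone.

The full Db7b13 chord is Db, F, Ab, Cb, Bbb.
Comparing with the voicing, the major 3rd (3rd) — F — is absent.

F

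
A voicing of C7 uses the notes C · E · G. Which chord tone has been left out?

Bb

The full C7 chord is C, E, G, Bb.
Comparing with the voicing, the minor 7th (7th) — Bb — is absent.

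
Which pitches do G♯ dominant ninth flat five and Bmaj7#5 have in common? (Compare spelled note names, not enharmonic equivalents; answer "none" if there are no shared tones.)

G♯ dominant ninth flat five: G♯ B♯ D F♯ A♯
Bmaj7#5: B D♯ F𝄪 A♯
Common to both → A♯.

A♯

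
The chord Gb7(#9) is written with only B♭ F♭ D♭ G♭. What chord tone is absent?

The full Gb7(#9) chord is G♭, B♭, D♭, F♭, A.
Comparing with the voicing, the augmented 9th (9th) — A — is absent.

A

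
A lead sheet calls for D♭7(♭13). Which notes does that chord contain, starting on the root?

D♭7(♭13) is a dominant seventh flat thirteen built on Db.
Root: Db
Major 3rd (3rd): F
Perfect 5th (5th): Ab
Minor 7th (7th): Cb
Minor 13th (13th): Bbb

Db F Ab Cb Bbb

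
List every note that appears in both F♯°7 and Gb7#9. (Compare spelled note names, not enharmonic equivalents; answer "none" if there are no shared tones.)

F♯°7: F# A C Eb
Gb7#9: Gb Bb Db Fb A
Common to both → A.

A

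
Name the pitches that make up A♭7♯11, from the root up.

Ab C Eb Gb D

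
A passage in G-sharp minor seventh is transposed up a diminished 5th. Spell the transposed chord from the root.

D – F – A – C

Transposed root: G# → D (diminished 5th up). So we spell D minor seventh:
root → D
3rd (minor 3rd) → F
5th (perfect 5th) → A
7th (minor 7th) → C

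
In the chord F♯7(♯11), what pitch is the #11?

Root of F♯7(♯11) = F#. The 11th is an augmented 11th: F# up an augmented 11th → B#.

B#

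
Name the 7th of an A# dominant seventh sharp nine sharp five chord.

A# dominant seventh sharp nine sharp five is built on A♯; its 7th is a minor 7th above the root.
A seventh above A uses the letter G, and the minor 7th above A♯ is G♯.

G♯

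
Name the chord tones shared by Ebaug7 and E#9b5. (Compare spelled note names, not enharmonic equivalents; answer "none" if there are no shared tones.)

B

Ebaug7: Eb G B Db
E#9b5: E# G## B D# F##
Common to both → B.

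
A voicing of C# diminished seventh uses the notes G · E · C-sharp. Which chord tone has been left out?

B-flat

C# diminished seventh = C-sharp, E, G, B-flat. The voicing lacks the 7th (diminished 7th), B-flat.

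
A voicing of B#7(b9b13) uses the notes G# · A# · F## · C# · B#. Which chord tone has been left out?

B#7(b9b13) = B#, D##, F##, A#, C#, G#. The voicing lacks the 3rd (major 3rd), D##.

D##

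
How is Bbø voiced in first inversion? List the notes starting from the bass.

In root position, Bbø is Bb–Db–Fb–Ab.
First inversion puts the third (Db) in the bass.

Db Fb Ab Bb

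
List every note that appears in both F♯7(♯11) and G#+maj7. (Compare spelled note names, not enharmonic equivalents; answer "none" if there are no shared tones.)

B♯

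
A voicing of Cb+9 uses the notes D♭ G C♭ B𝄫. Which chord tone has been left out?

E♭

Cb+9 = C♭, E♭, G, B𝄫, D♭. The voicing lacks the 3rd (major 3rd), E♭.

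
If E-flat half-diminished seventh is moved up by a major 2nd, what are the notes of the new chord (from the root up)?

A major 2nd up from Eb is F, so the new chord is F half-diminished seventh.
- root: F
- minor 3rd: Ab
- diminished 5th: Cb
- minor 7th: Eb

F Ab Cb Eb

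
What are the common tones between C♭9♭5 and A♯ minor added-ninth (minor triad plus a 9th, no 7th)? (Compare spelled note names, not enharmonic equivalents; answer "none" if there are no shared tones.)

C♭9♭5 = Cb, Eb, Gbb, Bbb, Db.
A♯ minor added-ninth = A#, C#, E#, B#.
Shared: none.

none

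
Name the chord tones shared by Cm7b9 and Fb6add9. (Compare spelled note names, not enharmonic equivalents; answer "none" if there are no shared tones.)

Db

Cm7b9 = C, Eb, G, Bb, Db.
Fb6add9 = Fb, Ab, Cb, Db, Gb.
Shared: Db.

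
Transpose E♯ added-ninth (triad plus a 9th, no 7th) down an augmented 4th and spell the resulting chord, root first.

B, D-sharp, F-sharp, C-sharp

Transposed root: E-sharp → B (augmented 4th down). So we spell B added-ninth:
root → B
3rd (major 3rd) → D-sharp
5th (perfect 5th) → F-sharp
9th (major 9th) → C-sharp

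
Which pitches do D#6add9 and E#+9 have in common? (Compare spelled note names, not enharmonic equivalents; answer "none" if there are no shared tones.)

D#6add9: D# F## A# B# E#
E#+9: E# G## B## D# F##
Common to both → D#, F##, E#.

D#, F##, E#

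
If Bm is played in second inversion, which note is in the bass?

Bm = B–D–F#. Second inversion → fifth in the bass = F#.

F#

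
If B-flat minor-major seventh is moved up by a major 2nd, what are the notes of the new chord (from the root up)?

C, E-flat, G, B

Transposed root: B-flat → C (major 2nd up). So we spell C minor-major seventh:
Root: C
Minor 3rd (3rd): E-flat
Perfect 5th (5th): G
Major 7th (7th): B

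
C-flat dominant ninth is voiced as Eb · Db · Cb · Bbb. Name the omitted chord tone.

Gb

C-flat dominant ninth = Cb, Eb, Gb, Bbb, Db. The voicing lacks the 5th (perfect 5th), Gb.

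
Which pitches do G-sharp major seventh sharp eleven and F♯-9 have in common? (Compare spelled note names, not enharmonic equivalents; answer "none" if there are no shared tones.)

G-sharp major seventh sharp eleven = G#, B#, D#, F##, C##.
F♯-9 = F#, A, C#, E, G#.
Shared: G#.

G#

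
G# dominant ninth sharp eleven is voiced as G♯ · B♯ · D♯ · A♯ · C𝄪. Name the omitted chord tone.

The full G# dominant ninth sharp eleven chord is G♯, B♯, D♯, F♯, A♯, C𝄪.
Comparing with the voicing, the minor 7th (7th) — F♯ — is absent.

F♯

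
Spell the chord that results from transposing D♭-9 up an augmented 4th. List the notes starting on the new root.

G Bb D F A

Db up an augmented 4th → G. New chord: G minor ninth.
root → G
3rd (minor 3rd) → Bb
5th (perfect 5th) → D
7th (minor 7th) → F
9th (major 9th) → A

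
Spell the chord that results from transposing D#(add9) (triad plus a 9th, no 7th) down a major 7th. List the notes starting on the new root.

Transposed root: D♯ → E (major 7th down). So we spell E added-ninth:
root → E
3rd (major 3rd) → G♯
5th (perfect 5th) → B
9th (major 9th) → F♯

E – G♯ – B – F♯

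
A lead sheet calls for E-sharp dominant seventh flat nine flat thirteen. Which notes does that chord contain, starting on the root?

E-sharp dominant seventh flat nine flat thirteen is a dominant seventh flat nine flat thirteen built on E#.
- root: E#
- major 3rd: G##
- perfect 5th: B#
- minor 7th: D#
- minor 9th: F#
- minor 13th: C#

E#, G##, B#, D#, F#, C#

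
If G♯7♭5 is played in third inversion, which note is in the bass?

G♯7♭5 = G#–B#–D–F#. Third inversion → seventh in the bass = F#.

F#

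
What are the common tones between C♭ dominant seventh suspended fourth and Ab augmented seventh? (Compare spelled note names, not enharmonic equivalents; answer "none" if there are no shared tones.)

C♭ dominant seventh suspended fourth: Cb Fb Gb Bbb
Ab augmented seventh: Ab C E Gb
Common to both → Gb.

Gb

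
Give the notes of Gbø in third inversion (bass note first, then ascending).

Gbø = G♭–B𝄫–D𝄫–F♭; third inversion → seventh (F♭) lowest.

F♭, G♭, B𝄫, D𝄫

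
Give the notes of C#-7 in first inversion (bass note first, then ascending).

E  G#  B  C#

C#-7 = C#–E–G#–B; first inversion → third (E) lowest.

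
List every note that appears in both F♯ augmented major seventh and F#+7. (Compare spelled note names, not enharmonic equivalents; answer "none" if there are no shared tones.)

F#, A#, C##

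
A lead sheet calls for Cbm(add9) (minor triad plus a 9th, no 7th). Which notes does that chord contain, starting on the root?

Root Cb, quality minor added-ninth:
- root: Cb
- minor 3rd: Ebb
- perfect 5th: Gb
- major 9th: Db

Cb – Ebb – Gb – Db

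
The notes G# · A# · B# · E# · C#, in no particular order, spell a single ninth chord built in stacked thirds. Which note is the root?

A#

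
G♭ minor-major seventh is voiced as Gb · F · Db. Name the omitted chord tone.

Bbb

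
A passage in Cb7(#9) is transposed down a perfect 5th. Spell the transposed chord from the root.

A perfect 5th down from Cb is Fb, so the new chord is Fb dominant seventh sharp nine.
- root: Fb
- major 3rd: Ab
- perfect 5th: Cb
- minor 7th: Ebb
- augmented 9th: G

Fb Ab Cb Ebb G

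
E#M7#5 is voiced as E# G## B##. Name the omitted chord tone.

E#M7#5 = E#, G##, B##, D##. The voicing lacks the 7th (major 7th), D##.

D##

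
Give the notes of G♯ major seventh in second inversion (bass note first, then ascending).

In root position, G♯ major seventh is G#–B#–D#–F##.
Second inversion puts the fifth (D#) in the bass.

D# F## G# B#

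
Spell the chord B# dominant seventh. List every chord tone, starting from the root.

B# dominant seventh: dominant seventh on B-sharp.
- root: B-sharp
- major 3rd: D-double-sharp
- perfect 5th: F-double-sharp
- minor 7th: A-sharp

B-sharp, D-double-sharp, F-double-sharp, A-sharp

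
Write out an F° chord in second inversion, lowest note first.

Cb  F  Ab

In root position, F° is F–Ab–Cb.
Second inversion puts the fifth (Cb) in the bass.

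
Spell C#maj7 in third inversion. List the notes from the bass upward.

B# – C# – E# – G#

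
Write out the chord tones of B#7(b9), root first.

B♯ D𝄪 F𝄪 A♯ C♯

B#7(b9) is a dominant seventh flat nine built on B♯.
B♯ — root
D𝄪 — major 3rd
F𝄪 — perfect 5th
A♯ — minor 7th
C♯ — minor 9th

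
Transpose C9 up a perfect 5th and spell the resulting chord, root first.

G – B – D – F – A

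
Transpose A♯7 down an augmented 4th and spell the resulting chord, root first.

E, G#, B, D

Transposed root: A# → E (augmented 4th down). So we spell E dominant seventh:
Root: E
Major 3rd (3rd): G#
Perfect 5th (5th): B
Minor 7th (7th): D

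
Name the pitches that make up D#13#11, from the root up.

D#13#11: dominant thirteenth sharp eleven on D#.
Root: D#
Major 3rd (3rd): F##
Perfect 5th (5th): A#
Minor 7th (7th): C#
Major 9th (9th): E#
Augmented 11th (11th): G##
Major 13th (13th): B#

D#, F##, A#, C#, E#, G##, B#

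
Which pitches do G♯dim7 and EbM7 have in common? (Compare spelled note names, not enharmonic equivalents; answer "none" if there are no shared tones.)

G♯dim7: G# B D F
EbM7: Eb G Bb D
Common to both → D.

D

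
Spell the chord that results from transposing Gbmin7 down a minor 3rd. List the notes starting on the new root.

Transposed root: Gb → Eb (minor 3rd down). So we spell Eb minor seventh:
Eb — root
Gb — minor 3rd
Bb — perfect 5th
Db — minor 7th

Eb – Gb – Bb – Db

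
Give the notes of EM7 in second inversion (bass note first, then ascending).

B  D#  E  G#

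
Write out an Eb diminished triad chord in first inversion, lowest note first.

Eb diminished triad = E-flat–G-flat–B-double-flat; first inversion → third (G-flat) lowest.

G-flat – B-double-flat – E-flat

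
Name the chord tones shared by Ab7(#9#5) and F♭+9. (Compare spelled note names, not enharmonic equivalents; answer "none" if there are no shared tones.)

Ab7(#9#5) = Ab, C, E, Gb, B.
F♭+9 = Fb, Ab, C, Ebb, Gb.
Shared: Ab, C, Gb.

Ab – C – Gb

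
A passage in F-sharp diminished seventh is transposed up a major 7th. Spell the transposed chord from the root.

E-sharp  G-sharp  B  D

Transposed root: F-sharp → E-sharp (major 7th up). So we spell E-sharp diminished seventh:
root → E-sharp
3rd (minor 3rd) → G-sharp
5th (diminished 5th) → B
7th (diminished 7th) → D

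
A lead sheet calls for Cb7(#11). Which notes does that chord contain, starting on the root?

Cb7(#11): dominant seventh sharp eleven on C♭.
Root: C♭
Major 3rd (3rd): E♭
Perfect 5th (5th): G♭
Minor 7th (7th): B𝄫
Augmented 11th (11th): F

C♭  E♭  G♭  B𝄫  F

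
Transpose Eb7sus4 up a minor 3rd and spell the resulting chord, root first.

Gb – Cb – Db – Fb

A minor 3rd up from Eb is Gb, so the new chord is Gb dominant seventh suspended fourth.
Gb — root
Cb — perfect 4th
Db — perfect 5th
Fb — minor 7th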